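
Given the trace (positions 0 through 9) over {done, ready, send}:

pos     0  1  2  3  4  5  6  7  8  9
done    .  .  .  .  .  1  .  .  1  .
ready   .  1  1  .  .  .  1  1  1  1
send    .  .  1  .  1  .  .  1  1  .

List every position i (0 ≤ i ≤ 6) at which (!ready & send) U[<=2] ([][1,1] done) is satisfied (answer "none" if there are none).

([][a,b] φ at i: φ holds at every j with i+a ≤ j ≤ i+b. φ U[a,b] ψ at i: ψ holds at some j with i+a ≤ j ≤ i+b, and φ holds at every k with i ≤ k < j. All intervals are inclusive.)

Evaluate at each i in [0,6]:
  i=0: ✗ (no rhs in [0,2])
  i=1: ✗ (no rhs in [1,3])
  i=2: ✗ (lhs fails at k=2 before rhs at j=4)
  i=3: ✗ (lhs fails at k=3 before rhs at j=4)
  i=4: ✓ (rhs at j=4)
  i=5: ✗ (lhs fails at k=5 before rhs at j=7)
  i=6: ✗ (lhs fails at k=6 before rhs at j=7)

4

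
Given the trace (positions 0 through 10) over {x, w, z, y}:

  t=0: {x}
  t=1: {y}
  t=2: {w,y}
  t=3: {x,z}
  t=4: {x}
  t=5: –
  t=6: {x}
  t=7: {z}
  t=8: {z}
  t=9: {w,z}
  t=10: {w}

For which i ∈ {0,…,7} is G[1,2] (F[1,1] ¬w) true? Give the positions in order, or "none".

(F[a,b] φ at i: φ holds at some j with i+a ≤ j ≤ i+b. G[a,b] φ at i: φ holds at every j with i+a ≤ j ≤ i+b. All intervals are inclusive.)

1, 2, 3, 4, 5

Evaluate at each i in [0,7]:
  i=0: ✗ (fails at j=1)
  i=1: ✓ (all of [2,3])
  i=2: ✓ (all of [3,4])
  i=3: ✓ (all of [4,5])
  i=4: ✓ (all of [5,6])
  i=5: ✓ (all of [6,7])
  i=6: ✗ (fails at j=8)
  i=7: ✗ (fails at j=8)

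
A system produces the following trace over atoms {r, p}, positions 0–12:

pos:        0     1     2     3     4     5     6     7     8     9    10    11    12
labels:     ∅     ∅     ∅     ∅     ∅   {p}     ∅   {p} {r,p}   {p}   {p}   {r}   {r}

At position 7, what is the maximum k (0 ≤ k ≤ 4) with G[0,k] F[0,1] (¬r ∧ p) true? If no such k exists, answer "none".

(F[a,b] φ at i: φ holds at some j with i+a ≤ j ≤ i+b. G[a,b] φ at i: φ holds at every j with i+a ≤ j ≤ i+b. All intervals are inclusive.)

F[0,1] (¬r ∧ p) must hold from j=7 onward; find where it first fails.
  j=7: holds
  j=8: holds
  j=9: holds
  j=10: holds
  j=11: fails
Holds on [7,10], so largest k = 3.

3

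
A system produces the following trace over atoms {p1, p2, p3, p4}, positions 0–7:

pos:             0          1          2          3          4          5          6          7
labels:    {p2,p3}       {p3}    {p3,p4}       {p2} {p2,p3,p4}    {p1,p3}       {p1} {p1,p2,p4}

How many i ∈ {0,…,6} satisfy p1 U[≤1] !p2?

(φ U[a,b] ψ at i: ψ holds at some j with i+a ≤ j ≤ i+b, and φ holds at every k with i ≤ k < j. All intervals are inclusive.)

Evaluate at each i in [0,6]:
  i=0: ✗ (lhs fails at k=0 before rhs at j=1)
  i=1: ✓ (rhs at j=1)
  i=2: ✓ (rhs at j=2)
  i=3: ✗ (no rhs in [3,4])
  i=4: ✗ (lhs fails at k=4 before rhs at j=5)
  i=5: ✓ (rhs at j=5)
  i=6: ✓ (rhs at j=6)
Positions where it holds: {1, 2, 5, 6} → 4.

4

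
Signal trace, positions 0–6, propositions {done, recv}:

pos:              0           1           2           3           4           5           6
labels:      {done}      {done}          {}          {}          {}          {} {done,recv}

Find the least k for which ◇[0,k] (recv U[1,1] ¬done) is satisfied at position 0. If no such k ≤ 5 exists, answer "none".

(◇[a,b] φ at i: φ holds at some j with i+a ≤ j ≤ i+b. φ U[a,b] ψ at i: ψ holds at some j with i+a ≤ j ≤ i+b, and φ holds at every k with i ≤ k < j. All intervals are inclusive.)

Scan j = 0,1,… for (recv U[1,1] ¬done):
  j=0: fails
  j=1: fails
  j=2: fails
  j=3: fails
  j=4: fails
  j=5: fails
No j in [0,5] satisfies it → none.

none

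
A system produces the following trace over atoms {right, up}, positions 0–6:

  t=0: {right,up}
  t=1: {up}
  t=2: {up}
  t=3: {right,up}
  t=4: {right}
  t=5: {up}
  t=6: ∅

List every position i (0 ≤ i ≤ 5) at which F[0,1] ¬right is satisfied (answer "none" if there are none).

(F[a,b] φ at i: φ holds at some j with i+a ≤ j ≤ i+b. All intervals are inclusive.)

Evaluate at each i in [0,5]:
  i=0: ✓ (witness j=1)
  i=1: ✓ (witness j=1)
  i=2: ✓ (witness j=2)
  i=3: ✗ (none in [3,4])
  i=4: ✓ (witness j=5)
  i=5: ✓ (witness j=5)

0, 1, 2, 4, 5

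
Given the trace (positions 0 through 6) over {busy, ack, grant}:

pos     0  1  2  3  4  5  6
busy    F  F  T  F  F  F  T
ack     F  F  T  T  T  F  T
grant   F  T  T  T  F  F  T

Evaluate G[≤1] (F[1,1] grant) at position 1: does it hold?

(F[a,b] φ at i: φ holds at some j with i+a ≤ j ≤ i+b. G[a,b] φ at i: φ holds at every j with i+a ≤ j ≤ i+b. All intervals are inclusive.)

Check F[1,1] grant at every j in [1,2]:
  j=1: holds (witness at 2)
  j=2: holds (witness at 3)
All positions satisfy it → formula holds.

Yes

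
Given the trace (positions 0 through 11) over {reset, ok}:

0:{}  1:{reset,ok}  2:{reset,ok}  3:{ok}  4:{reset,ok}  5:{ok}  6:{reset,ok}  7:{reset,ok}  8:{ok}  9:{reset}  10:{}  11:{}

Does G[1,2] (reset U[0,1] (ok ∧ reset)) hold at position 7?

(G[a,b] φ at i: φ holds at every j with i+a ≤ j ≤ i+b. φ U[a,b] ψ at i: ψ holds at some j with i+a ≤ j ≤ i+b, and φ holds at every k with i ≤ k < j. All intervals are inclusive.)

Does not hold

Check (reset U[0,1] (ok ∧ reset)) at every j in [8,9]:
  j=8: fails
  j=9: fails
Fails at j=8 → formula fails.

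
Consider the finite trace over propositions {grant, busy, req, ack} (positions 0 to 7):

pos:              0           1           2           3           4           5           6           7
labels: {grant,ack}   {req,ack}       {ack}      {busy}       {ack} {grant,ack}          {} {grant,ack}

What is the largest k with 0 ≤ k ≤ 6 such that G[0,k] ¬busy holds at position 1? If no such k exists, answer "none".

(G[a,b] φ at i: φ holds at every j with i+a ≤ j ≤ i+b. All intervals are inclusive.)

1

¬busy must hold from j=1 onward; find where it first fails.
  j=1: holds
  j=2: holds
  j=3: fails
Holds on [1,2], so largest k = 1.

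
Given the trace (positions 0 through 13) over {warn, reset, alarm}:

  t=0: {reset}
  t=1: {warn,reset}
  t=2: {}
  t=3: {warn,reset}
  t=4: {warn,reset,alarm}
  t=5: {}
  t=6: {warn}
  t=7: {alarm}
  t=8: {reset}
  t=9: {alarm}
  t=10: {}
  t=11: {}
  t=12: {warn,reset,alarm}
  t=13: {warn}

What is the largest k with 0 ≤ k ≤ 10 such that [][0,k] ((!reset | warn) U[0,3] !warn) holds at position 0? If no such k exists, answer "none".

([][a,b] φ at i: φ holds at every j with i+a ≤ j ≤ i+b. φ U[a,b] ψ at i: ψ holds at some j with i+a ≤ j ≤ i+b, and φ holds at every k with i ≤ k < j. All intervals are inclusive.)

((!reset | warn) U[0,3] !warn) must hold from j=0 onward; find where it first fails.
  j=0: holds
  j=1: holds
  j=2: holds
  j=3: holds
  j=4: holds
  j=5: holds
  j=6: holds
  j=7: holds
  j=8: holds
  j=9: holds
  j=10: holds
Holds through j=10; largest k = 10.

10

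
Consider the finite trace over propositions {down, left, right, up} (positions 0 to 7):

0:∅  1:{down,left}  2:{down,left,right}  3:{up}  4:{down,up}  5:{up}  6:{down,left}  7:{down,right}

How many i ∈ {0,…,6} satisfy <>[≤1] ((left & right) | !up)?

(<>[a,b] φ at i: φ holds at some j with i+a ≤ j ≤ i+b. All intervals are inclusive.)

Evaluate at each i in [0,6]:
  i=0: ✓ (witness j=0)
  i=1: ✓ (witness j=1)
  i=2: ✓ (witness j=2)
  i=3: ✗ (none in [3,4])
  i=4: ✗ (none in [4,5])
  i=5: ✓ (witness j=6)
  i=6: ✓ (witness j=6)
Positions where it holds: {0, 1, 2, 5, 6} → 5.

5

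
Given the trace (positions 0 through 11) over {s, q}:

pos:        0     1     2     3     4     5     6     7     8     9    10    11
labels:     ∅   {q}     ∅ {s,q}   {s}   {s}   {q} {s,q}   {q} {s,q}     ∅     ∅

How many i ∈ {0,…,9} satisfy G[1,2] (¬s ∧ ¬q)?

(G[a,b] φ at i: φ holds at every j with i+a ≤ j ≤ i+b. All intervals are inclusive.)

1

Evaluate at each i in [0,9]:
  i=0: ✗ (fails at j=1)
  i=1: ✗ (fails at j=3)
  i=2: ✗ (fails at j=3)
  i=3: ✗ (fails at j=4)
  i=4: ✗ (fails at j=5)
  i=5: ✗ (fails at j=6)
  i=6: ✗ (fails at j=7)
  i=7: ✗ (fails at j=8)
  i=8: ✗ (fails at j=9)
  i=9: ✓ (all of [10,11])
Positions where it holds: {9} → 1.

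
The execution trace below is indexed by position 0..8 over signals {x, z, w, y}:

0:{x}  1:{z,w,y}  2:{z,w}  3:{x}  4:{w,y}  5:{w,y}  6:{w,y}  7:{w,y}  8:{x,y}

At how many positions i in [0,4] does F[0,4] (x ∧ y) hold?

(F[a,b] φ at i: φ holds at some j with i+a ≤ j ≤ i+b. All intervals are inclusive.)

Evaluate at each i in [0,4]:
  i=0: ✗ (none in [0,4])
  i=1: ✗ (none in [1,5])
  i=2: ✗ (none in [2,6])
  i=3: ✗ (none in [3,7])
  i=4: ✓ (witness j=8)
Positions where it holds: {4} → 1.

1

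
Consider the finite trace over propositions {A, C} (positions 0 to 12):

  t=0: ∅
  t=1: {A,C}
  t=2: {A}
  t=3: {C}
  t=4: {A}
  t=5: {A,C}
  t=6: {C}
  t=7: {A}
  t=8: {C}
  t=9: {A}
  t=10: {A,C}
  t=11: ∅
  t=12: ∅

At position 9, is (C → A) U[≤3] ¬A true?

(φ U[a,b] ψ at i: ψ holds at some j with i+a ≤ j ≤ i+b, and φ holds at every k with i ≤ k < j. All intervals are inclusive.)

Holds

Need some j in [9,12] with ¬A, and (C → A) at every k in [9,j-1].
  j=9: ¬A false.
  j=10: ¬A false.
  j=11: ¬A holds; (C → A) holds at every k in [9,10] → satisfied.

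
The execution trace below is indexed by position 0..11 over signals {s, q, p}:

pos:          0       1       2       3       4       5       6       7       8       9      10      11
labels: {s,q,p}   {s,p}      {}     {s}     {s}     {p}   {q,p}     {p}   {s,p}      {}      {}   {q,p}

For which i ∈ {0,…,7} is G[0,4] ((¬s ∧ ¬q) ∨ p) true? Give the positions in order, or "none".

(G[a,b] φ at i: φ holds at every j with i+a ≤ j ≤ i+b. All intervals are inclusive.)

Evaluate at each i in [0,7]:
  i=0: ✗ (fails at j=3)
  i=1: ✗ (fails at j=3)
  i=2: ✗ (fails at j=3)
  i=3: ✗ (fails at j=3)
  i=4: ✗ (fails at j=4)
  i=5: ✓ (all of [5,9])
  i=6: ✓ (all of [6,10])
  i=7: ✓ (all of [7,11])

5, 6, 7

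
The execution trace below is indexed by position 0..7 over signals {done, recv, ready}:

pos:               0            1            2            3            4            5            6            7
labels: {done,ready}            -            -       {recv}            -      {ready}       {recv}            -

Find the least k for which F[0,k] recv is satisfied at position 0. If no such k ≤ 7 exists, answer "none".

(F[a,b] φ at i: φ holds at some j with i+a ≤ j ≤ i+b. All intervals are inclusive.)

3

Scan j = 0,1,… for recv:
  j=0: fails
  j=1: fails
  j=2: fails
  j=3: holds
First hit at j=3, so smallest k = 3-0 = 3.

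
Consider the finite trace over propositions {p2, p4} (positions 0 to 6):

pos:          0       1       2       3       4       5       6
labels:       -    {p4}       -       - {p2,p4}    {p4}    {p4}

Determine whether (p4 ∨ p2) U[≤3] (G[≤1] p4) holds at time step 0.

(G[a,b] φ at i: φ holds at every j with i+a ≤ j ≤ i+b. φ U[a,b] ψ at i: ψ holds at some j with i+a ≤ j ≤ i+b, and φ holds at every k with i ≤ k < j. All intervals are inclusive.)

No

Need some j in [0,3] with G[≤1] p4, and (p4 ∨ p2) at every k in [0,j-1].
  j=0: G[≤1] p4 — fails at 0.
  j=1: G[≤1] p4 — fails at 2.
  j=2: G[≤1] p4 — fails at 2.
  j=3: G[≤1] p4 — fails at 3.
No j in the window works → until fails.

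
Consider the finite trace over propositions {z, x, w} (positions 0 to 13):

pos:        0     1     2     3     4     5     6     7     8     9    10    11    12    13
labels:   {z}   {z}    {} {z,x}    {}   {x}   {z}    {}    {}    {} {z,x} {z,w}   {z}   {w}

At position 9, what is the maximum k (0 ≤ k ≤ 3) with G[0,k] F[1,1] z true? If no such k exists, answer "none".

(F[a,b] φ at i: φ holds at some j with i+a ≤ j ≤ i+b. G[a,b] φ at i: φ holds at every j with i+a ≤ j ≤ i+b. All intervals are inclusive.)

F[1,1] z must hold from j=9 onward; find where it first fails.
  j=9: holds
  j=10: holds
  j=11: holds
  j=12: fails
Holds on [9,11], so largest k = 2.

2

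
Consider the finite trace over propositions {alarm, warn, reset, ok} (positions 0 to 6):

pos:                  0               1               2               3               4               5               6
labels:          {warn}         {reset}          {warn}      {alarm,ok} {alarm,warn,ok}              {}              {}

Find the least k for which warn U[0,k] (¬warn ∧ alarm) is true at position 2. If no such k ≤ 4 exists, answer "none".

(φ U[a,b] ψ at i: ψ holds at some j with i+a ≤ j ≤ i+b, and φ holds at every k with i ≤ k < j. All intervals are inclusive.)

Need earliest j ≥ 2 with (¬warn ∧ alarm), and warn at every k in [2,j-1].
  j=2: rhs fails.
  j=3: rhs holds; lhs holds on [2,2]. k = 1.

1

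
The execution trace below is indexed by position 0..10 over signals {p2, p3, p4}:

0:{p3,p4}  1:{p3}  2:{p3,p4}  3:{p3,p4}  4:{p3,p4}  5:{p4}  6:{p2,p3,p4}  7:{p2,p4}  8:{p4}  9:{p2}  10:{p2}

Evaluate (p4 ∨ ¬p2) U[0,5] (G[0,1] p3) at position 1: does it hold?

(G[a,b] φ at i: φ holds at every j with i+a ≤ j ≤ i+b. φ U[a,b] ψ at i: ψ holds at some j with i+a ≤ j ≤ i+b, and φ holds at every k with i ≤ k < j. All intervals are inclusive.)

Need some j in [1,6] with G[0,1] p3, and (p4 ∨ ¬p2) at every k in [1,j-1].
  j=1: G[0,1] p3 holds; no prefix to check → satisfied.

Holds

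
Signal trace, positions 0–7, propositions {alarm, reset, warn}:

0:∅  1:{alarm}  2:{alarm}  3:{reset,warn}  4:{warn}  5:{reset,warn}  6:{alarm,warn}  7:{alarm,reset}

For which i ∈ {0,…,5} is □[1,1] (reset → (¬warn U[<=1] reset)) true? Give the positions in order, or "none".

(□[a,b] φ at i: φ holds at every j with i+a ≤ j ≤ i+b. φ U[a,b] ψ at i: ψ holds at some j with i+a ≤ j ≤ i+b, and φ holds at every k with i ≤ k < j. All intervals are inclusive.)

Evaluate at each i in [0,5]:
  i=0: ✓ (all of [1,1])
  i=1: ✓ (all of [2,2])
  i=2: ✓ (all of [3,3])
  i=3: ✓ (all of [4,4])
  i=4: ✓ (all of [5,5])
  i=5: ✓ (all of [6,6])

0, 1, 2, 3, 4, 5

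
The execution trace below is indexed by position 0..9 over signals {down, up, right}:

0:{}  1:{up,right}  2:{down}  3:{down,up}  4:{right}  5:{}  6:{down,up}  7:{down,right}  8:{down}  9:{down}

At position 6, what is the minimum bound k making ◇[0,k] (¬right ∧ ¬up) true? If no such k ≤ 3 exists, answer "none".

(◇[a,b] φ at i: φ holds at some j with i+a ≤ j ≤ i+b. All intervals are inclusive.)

2

Scan j = 6,7,… for (¬right ∧ ¬up):
  j=6: fails
  j=7: fails
  j=8: holds
First hit at j=8, so smallest k = 8-6 = 2.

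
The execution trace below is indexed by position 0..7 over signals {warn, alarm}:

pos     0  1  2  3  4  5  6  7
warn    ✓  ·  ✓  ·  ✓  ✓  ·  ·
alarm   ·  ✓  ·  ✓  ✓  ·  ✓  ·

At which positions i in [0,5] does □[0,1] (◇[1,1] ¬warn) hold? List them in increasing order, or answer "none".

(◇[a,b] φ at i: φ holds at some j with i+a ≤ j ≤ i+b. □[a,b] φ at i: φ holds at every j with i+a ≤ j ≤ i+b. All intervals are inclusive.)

5

Evaluate at each i in [0,5]:
  i=0: ✗ (fails at j=1)
  i=1: ✗ (fails at j=1)
  i=2: ✗ (fails at j=3)
  i=3: ✗ (fails at j=3)
  i=4: ✗ (fails at j=4)
  i=5: ✓ (all of [5,6])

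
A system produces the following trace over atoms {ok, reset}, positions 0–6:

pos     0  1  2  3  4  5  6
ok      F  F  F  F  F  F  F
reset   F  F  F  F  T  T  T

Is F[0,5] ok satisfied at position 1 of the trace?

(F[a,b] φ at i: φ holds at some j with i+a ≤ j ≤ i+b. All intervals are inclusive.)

Check ok at each j in [1,6]:
  j=1: false
  j=2: false
  j=3: false
  j=4: false
  j=5: false
  j=6: false
No position in the window satisfies it → formula fails.

No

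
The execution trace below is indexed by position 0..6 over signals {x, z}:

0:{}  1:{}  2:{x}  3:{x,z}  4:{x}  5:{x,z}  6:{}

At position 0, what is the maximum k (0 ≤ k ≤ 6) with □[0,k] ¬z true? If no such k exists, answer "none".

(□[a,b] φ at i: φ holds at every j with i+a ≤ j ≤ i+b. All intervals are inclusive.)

2

¬z must hold from j=0 onward; find where it first fails.
  j=0: holds
  j=1: holds
  j=2: holds
  j=3: fails
Holds on [0,2], so largest k = 2.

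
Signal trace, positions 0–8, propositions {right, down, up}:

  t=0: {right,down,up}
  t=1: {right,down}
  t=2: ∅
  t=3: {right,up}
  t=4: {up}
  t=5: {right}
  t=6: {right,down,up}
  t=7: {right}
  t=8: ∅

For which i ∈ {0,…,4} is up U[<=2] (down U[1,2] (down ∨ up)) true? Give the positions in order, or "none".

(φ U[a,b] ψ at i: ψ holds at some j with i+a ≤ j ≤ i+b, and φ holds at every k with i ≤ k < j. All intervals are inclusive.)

Evaluate at each i in [0,4]:
  i=0: ✓ (rhs at j=0)
  i=1: ✗ (no rhs in [1,3])
  i=2: ✗ (no rhs in [2,4])
  i=3: ✗ (no rhs in [3,5])
  i=4: ✗ (no rhs in [4,6])

0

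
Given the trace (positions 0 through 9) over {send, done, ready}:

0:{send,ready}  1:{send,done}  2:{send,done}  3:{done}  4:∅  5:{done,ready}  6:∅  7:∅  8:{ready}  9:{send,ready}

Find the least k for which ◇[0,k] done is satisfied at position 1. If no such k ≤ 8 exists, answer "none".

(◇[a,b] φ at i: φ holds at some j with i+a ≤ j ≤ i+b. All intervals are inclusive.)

Scan j = 1,2,… for done:
  j=1: holds
First hit at j=1, so smallest k = 1-1 = 0.

0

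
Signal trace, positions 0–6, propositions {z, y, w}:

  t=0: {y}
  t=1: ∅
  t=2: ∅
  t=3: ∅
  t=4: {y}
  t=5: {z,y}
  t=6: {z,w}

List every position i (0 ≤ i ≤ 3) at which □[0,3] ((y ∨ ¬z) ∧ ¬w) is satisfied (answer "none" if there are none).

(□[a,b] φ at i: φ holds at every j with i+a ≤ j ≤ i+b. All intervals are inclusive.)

0, 1, 2

Evaluate at each i in [0,3]:
  i=0: ✓ (all of [0,3])
  i=1: ✓ (all of [1,4])
  i=2: ✓ (all of [2,5])
  i=3: ✗ (fails at j=6)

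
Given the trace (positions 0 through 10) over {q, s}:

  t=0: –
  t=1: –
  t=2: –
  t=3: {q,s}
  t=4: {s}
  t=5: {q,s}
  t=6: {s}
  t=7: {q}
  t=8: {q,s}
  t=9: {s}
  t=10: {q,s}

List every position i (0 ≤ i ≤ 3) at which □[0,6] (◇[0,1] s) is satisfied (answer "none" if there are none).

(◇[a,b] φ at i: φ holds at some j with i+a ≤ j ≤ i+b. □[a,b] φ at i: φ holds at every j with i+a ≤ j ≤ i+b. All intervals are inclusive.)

2, 3

Evaluate at each i in [0,3]:
  i=0: ✗ (fails at j=0)
  i=1: ✗ (fails at j=1)
  i=2: ✓ (all of [2,8])
  i=3: ✓ (all of [3,9])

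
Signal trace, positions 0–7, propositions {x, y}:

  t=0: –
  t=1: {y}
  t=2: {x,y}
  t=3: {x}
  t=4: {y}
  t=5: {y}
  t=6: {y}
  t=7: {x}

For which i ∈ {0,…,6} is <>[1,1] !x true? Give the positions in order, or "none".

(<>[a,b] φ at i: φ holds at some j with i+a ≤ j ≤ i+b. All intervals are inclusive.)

0, 3, 4, 5

Evaluate at each i in [0,6]:
  i=0: ✓ (witness j=1)
  i=1: ✗ (none in [2,2])
  i=2: ✗ (none in [3,3])
  i=3: ✓ (witness j=4)
  i=4: ✓ (witness j=5)
  i=5: ✓ (witness j=6)
  i=6: ✗ (none in [7,7])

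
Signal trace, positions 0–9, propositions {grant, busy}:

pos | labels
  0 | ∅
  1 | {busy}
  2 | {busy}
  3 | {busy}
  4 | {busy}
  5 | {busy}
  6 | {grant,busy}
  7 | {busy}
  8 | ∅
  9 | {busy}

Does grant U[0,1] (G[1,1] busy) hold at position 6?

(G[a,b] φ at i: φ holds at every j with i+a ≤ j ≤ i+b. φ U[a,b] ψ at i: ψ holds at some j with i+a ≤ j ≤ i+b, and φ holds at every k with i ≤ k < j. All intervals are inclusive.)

Holds

Need some j in [6,7] with G[1,1] busy, and grant at every k in [6,j-1].
  j=6: G[1,1] busy holds; no prefix to check → satisfied.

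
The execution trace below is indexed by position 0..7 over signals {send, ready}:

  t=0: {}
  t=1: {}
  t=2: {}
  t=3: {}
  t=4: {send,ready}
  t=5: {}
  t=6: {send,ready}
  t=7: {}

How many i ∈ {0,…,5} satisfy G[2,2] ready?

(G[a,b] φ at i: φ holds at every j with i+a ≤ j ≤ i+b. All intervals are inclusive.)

2

Evaluate at each i in [0,5]:
  i=0: ✗ (fails at j=2)
  i=1: ✗ (fails at j=3)
  i=2: ✓ (all of [4,4])
  i=3: ✗ (fails at j=5)
  i=4: ✓ (all of [6,6])
  i=5: ✗ (fails at j=7)
Positions where it holds: {2, 4} → 2.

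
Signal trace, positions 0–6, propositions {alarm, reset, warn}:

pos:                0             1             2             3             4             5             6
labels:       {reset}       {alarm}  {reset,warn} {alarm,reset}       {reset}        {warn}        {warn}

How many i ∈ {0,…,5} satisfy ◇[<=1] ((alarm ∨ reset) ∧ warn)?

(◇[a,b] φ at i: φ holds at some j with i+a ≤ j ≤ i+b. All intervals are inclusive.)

Evaluate at each i in [0,5]:
  i=0: ✗ (none in [0,1])
  i=1: ✓ (witness j=2)
  i=2: ✓ (witness j=2)
  i=3: ✗ (none in [3,4])
  i=4: ✗ (none in [4,5])
  i=5: ✗ (none in [5,6])
Positions where it holds: {1, 2} → 2.

2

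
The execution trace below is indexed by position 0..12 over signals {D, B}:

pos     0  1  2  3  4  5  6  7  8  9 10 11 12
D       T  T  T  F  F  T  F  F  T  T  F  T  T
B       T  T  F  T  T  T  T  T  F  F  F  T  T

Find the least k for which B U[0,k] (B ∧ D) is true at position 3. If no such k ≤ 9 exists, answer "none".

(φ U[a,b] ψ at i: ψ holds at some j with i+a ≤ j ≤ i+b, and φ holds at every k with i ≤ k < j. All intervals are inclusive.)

Need earliest j ≥ 3 with (B ∧ D), and B at every k in [3,j-1].
  j=3: rhs fails.
  j=4: rhs fails.
  j=5: rhs holds; lhs holds on [3,4]. k = 2.

2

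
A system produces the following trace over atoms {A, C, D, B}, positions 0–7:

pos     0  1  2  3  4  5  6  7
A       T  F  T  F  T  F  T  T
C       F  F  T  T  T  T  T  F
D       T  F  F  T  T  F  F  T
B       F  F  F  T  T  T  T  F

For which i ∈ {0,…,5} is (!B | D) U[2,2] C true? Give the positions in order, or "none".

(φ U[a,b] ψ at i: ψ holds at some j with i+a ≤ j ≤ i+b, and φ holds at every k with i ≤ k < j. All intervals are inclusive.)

Evaluate at each i in [0,5]:
  i=0: ✓ (rhs at j=2; lhs holds on [0,1])
  i=1: ✓ (rhs at j=3; lhs holds on [1,2])
  i=2: ✓ (rhs at j=4; lhs holds on [2,3])
  i=3: ✓ (rhs at j=5; lhs holds on [3,4])
  i=4: ✗ (lhs fails at k=5 before rhs at j=6)
  i=5: ✗ (no rhs in [7,7])

0, 1, 2, 3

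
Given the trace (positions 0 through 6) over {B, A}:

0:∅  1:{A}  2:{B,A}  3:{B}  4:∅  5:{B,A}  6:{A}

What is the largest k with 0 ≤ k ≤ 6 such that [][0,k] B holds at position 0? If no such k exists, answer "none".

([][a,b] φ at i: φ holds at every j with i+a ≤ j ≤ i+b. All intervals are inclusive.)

none

B must hold from j=0 onward; find where it first fails.
  j=0: fails → no k works.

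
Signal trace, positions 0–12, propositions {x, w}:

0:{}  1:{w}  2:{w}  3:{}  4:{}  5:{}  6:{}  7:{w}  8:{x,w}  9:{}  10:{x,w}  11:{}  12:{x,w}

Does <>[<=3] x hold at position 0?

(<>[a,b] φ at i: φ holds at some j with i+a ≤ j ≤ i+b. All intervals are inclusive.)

False

Check x at each j in [0,3]:
  j=0: false
  j=1: false
  j=2: false
  j=3: false
No position in the window satisfies it → formula fails.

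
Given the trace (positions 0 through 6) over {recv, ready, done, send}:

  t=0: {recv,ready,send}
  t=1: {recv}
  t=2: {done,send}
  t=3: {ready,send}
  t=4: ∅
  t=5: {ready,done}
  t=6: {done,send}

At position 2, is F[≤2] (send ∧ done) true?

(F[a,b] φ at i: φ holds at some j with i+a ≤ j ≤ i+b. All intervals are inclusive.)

Yes

Check (send ∧ done) at each j in [2,4]:
  j=2: true
  j=3: false
  j=4: false
Found at j=2 → formula holds.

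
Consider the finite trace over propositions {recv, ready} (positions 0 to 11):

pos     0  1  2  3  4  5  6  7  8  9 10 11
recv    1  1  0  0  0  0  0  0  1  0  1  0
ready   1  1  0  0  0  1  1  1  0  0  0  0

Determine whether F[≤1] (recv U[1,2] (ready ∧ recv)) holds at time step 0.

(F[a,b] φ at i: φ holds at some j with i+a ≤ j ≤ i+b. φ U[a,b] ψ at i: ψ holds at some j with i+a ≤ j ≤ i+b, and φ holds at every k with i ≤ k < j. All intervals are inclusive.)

True

Check (recv U[1,2] (ready ∧ recv)) at each j in [0,1]:
  j=0: holds
  j=1: fails
Found at j=0 → formula holds.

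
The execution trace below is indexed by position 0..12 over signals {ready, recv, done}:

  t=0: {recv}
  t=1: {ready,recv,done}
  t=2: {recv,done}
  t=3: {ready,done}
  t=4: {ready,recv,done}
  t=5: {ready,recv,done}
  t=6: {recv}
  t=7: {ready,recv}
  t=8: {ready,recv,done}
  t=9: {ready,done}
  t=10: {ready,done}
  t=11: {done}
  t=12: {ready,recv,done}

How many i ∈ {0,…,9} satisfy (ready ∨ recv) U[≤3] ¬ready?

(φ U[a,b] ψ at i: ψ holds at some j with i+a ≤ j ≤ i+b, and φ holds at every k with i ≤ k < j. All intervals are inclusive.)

9

Evaluate at each i in [0,9]:
  i=0: ✓ (rhs at j=0)
  i=1: ✓ (rhs at j=2; lhs holds on [1,1])
  i=2: ✓ (rhs at j=2)
  i=3: ✓ (rhs at j=6; lhs holds on [3,5])
  i=4: ✓ (rhs at j=6; lhs holds on [4,5])
  i=5: ✓ (rhs at j=6; lhs holds on [5,5])
  i=6: ✓ (rhs at j=6)
  i=7: ✗ (no rhs in [7,10])
  i=8: ✓ (rhs at j=11; lhs holds on [8,10])
  i=9: ✓ (rhs at j=11; lhs holds on [9,10])
Positions where it holds: {0, 1, 2, 3, 4, 5, 6, 8, 9} → 9.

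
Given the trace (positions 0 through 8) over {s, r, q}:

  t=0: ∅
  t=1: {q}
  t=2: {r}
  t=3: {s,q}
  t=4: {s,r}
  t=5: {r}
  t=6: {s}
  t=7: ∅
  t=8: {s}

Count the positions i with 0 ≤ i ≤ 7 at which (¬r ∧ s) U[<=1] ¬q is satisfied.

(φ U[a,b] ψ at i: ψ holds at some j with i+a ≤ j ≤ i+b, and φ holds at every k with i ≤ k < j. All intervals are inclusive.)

7

Evaluate at each i in [0,7]:
  i=0: ✓ (rhs at j=0)
  i=1: ✗ (lhs fails at k=1 before rhs at j=2)
  i=2: ✓ (rhs at j=2)
  i=3: ✓ (rhs at j=4; lhs holds on [3,3])
  i=4: ✓ (rhs at j=4)
  i=5: ✓ (rhs at j=5)
  i=6: ✓ (rhs at j=6)
  i=7: ✓ (rhs at j=7)
Positions where it holds: {0, 2, 3, 4, 5, 6, 7} → 7.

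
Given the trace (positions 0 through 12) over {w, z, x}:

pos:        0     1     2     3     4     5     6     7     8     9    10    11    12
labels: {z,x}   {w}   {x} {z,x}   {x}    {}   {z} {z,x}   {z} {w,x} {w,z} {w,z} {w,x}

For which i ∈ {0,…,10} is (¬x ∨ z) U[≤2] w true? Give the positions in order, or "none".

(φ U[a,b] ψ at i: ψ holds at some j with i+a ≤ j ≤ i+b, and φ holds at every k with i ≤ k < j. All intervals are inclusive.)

Evaluate at each i in [0,10]:
  i=0: ✓ (rhs at j=1; lhs holds on [0,0])
  i=1: ✓ (rhs at j=1)
  i=2: ✗ (no rhs in [2,4])
  i=3: ✗ (no rhs in [3,5])
  i=4: ✗ (no rhs in [4,6])
  i=5: ✗ (no rhs in [5,7])
  i=6: ✗ (no rhs in [6,8])
  i=7: ✓ (rhs at j=9; lhs holds on [7,8])
  i=8: ✓ (rhs at j=9; lhs holds on [8,8])
  i=9: ✓ (rhs at j=9)
  i=10: ✓ (rhs at j=10)

0, 1, 7, 8, 9, 10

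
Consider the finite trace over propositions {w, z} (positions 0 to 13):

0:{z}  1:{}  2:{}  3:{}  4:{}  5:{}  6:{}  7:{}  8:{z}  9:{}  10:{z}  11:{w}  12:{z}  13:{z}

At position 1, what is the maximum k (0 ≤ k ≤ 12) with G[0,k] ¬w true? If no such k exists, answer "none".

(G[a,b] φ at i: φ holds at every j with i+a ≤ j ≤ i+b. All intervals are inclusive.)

9

¬w must hold from j=1 onward; find where it first fails.
  j=1: holds
  j=2: holds
  j=3: holds
  j=4: holds
  j=5: holds
  j=6: holds
  j=7: holds
  j=8: holds
  j=9: holds
  j=10: holds
  j=11: fails
Holds on [1,10], so largest k = 9.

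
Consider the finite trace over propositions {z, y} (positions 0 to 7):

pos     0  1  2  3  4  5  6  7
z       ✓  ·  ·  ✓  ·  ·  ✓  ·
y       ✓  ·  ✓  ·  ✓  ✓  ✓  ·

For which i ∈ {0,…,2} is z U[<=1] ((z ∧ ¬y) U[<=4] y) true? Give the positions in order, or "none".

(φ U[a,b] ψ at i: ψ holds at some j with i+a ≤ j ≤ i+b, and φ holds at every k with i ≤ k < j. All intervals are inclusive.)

0, 2

Evaluate at each i in [0,2]:
  i=0: ✓ (rhs at j=0)
  i=1: ✗ (lhs fails at k=1 before rhs at j=2)
  i=2: ✓ (rhs at j=2)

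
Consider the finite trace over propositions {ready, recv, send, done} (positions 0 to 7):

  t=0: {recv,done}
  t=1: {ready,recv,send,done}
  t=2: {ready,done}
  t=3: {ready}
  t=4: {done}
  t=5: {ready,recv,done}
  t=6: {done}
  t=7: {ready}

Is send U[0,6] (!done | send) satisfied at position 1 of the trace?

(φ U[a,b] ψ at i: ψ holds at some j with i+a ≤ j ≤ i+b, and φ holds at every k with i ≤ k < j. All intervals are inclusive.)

Need some j in [1,7] with (!done | send), and send at every k in [1,j-1].
  j=1: (!done | send) holds; no prefix to check → satisfied.

Yes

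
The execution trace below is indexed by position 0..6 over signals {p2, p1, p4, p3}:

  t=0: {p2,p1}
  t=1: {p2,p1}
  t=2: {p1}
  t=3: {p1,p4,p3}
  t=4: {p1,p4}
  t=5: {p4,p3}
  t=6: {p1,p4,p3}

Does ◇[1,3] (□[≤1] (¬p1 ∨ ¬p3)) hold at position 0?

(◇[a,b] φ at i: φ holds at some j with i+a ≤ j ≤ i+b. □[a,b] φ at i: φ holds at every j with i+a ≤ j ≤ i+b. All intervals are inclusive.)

Yes

Check □[≤1] (¬p1 ∨ ¬p3) at each j in [1,3]:
  j=1: holds on [1,2]
  j=2: fails at 3
  j=3: fails at 3
Found at j=1 → formula holds.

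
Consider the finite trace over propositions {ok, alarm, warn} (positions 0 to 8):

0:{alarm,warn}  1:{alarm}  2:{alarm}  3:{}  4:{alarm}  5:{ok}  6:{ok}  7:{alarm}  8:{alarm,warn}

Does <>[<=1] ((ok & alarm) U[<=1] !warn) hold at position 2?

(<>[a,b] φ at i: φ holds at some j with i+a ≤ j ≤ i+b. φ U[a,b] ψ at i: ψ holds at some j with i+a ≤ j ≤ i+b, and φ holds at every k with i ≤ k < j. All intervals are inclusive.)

Check ((ok & alarm) U[<=1] !warn) at each j in [2,3]:
  j=2: holds
  j=3: holds
Found at j=2 → formula holds.

True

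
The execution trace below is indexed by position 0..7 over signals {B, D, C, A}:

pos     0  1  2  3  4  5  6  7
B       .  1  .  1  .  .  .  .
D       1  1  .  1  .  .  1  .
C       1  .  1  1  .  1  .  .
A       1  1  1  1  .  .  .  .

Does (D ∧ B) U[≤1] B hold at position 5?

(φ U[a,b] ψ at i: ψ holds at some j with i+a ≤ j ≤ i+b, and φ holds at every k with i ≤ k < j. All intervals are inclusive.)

Need some j in [5,6] with B, and (D ∧ B) at every k in [5,j-1].
  j=5: B false.
  j=6: B false.
No j in the window works → until fails.

No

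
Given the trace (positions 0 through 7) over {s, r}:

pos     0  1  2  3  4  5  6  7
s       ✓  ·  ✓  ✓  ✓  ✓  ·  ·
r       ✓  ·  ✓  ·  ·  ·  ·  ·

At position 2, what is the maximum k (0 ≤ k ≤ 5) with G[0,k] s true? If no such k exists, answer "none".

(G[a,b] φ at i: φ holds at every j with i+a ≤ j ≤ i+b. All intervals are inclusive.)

3

s must hold from j=2 onward; find where it first fails.
  j=2: holds
  j=3: holds
  j=4: holds
  j=5: holds
  j=6: fails
Holds on [2,5], so largest k = 3.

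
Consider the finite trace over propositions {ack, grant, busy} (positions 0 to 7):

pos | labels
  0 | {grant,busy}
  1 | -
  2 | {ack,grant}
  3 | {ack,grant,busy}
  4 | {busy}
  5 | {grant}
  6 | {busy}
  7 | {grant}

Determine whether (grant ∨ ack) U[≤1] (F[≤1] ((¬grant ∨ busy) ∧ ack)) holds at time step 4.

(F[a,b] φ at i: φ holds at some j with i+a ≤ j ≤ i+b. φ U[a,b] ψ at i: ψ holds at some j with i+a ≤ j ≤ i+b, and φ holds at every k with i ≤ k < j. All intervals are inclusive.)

Need some j in [4,5] with F[≤1] ((¬grant ∨ busy) ∧ ack), and (grant ∨ ack) at every k in [4,j-1].
  j=4: F[≤1] ((¬grant ∨ busy) ∧ ack) — fails (none in [4,5]).
  j=5: F[≤1] ((¬grant ∨ busy) ∧ ack) — fails (none in [5,6]).
No j in the window works → until fails.

False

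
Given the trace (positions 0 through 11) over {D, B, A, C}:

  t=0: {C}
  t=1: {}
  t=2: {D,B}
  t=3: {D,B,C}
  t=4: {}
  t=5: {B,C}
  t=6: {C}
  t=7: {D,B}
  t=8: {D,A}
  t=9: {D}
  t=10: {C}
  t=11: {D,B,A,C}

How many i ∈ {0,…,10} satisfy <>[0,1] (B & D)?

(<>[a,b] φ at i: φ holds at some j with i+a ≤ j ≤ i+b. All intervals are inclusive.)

Evaluate at each i in [0,10]:
  i=0: ✗ (none in [0,1])
  i=1: ✓ (witness j=2)
  i=2: ✓ (witness j=2)
  i=3: ✓ (witness j=3)
  i=4: ✗ (none in [4,5])
  i=5: ✗ (none in [5,6])
  i=6: ✓ (witness j=7)
  i=7: ✓ (witness j=7)
  i=8: ✗ (none in [8,9])
  i=9: ✗ (none in [9,10])
  i=10: ✓ (witness j=11)
Positions where it holds: {1, 2, 3, 6, 7, 10} → 6.

6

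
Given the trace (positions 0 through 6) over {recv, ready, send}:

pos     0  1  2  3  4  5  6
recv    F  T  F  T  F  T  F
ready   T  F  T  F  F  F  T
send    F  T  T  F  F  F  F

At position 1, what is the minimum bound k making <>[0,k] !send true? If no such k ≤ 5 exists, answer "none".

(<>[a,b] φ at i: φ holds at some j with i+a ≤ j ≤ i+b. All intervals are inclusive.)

2

Scan j = 1,2,… for !send:
  j=1: fails
  j=2: fails
  j=3: holds
First hit at j=3, so smallest k = 3-1 = 2.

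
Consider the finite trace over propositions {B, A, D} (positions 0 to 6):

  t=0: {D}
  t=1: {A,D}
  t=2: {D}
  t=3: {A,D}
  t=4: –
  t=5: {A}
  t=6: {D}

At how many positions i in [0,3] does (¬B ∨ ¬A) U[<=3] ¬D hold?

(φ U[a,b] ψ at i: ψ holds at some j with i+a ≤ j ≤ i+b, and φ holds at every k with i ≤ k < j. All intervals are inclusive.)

3

Evaluate at each i in [0,3]:
  i=0: ✗ (no rhs in [0,3])
  i=1: ✓ (rhs at j=4; lhs holds on [1,3])
  i=2: ✓ (rhs at j=4; lhs holds on [2,3])
  i=3: ✓ (rhs at j=4; lhs holds on [3,3])
Positions where it holds: {1, 2, 3} → 3.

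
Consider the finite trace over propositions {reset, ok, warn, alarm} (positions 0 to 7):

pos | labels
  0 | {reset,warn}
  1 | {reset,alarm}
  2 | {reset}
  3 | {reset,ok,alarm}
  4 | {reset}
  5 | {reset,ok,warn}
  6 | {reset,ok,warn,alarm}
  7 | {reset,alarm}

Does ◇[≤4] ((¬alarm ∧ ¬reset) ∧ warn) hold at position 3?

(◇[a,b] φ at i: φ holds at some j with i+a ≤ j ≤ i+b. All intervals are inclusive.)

False

Check ((¬alarm ∧ ¬reset) ∧ warn) at each j in [3,7]:
  j=3: false
  j=4: false
  j=5: false
  j=6: false
  j=7: false
No position in the window satisfies it → formula fails.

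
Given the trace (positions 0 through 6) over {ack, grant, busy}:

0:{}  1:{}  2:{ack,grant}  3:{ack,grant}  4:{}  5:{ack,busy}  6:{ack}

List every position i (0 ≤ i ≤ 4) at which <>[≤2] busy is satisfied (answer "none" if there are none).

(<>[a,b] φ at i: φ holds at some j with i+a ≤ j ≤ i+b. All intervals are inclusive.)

Evaluate at each i in [0,4]:
  i=0: ✗ (none in [0,2])
  i=1: ✗ (none in [1,3])
  i=2: ✗ (none in [2,4])
  i=3: ✓ (witness j=5)
  i=4: ✓ (witness j=5)

3, 4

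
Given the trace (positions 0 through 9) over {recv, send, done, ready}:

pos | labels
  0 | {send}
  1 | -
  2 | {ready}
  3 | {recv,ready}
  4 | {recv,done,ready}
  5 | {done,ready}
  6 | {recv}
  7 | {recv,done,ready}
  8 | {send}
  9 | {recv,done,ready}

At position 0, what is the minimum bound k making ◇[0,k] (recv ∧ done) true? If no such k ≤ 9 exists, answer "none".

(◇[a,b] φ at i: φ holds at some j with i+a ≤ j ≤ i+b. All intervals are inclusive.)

4

Scan j = 0,1,… for (recv ∧ done):
  j=0: fails
  j=1: fails
  j=2: fails
  j=3: fails
  j=4: holds
First hit at j=4, so smallest k = 4-0 = 4.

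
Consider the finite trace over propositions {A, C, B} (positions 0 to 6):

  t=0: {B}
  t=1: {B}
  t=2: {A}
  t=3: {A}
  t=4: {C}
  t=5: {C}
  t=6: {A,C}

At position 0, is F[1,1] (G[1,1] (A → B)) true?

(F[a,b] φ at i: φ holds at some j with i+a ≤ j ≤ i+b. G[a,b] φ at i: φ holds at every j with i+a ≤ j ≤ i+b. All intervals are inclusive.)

False

Check G[1,1] (A → B) at each j in [1,1]:
  j=1: fails at 2
No position in the window satisfies it → formula fails.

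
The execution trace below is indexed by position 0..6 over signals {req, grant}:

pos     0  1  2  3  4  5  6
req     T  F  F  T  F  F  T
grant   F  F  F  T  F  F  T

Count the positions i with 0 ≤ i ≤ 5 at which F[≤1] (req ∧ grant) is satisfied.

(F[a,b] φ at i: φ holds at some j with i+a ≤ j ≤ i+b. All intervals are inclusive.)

Evaluate at each i in [0,5]:
  i=0: ✗ (none in [0,1])
  i=1: ✗ (none in [1,2])
  i=2: ✓ (witness j=3)
  i=3: ✓ (witness j=3)
  i=4: ✗ (none in [4,5])
  i=5: ✓ (witness j=6)
Positions where it holds: {2, 3, 5} → 3.

3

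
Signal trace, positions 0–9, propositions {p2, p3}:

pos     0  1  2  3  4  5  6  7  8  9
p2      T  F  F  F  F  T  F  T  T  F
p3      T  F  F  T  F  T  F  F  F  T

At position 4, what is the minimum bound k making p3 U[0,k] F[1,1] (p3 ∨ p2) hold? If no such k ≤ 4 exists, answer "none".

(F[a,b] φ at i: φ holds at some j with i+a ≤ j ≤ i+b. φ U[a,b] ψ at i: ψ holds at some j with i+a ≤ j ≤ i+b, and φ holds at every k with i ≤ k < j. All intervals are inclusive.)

Need earliest j ≥ 4 with F[1,1] (p3 ∨ p2), and p3 at every k in [4,j-1].
  j=4: rhs holds (empty prefix). k = 0.

0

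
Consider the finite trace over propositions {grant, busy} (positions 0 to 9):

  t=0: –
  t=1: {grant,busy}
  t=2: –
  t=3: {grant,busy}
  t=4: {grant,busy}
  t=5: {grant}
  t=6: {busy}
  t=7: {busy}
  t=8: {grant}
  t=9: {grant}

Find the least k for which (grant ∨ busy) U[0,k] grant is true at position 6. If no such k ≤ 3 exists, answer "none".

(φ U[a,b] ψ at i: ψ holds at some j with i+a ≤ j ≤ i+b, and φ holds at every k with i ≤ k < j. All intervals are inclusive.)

2

Need earliest j ≥ 6 with grant, and (grant ∨ busy) at every k in [6,j-1].
  j=6: rhs fails.
  j=7: rhs fails.
  j=8: rhs holds; lhs holds on [6,7]. k = 2.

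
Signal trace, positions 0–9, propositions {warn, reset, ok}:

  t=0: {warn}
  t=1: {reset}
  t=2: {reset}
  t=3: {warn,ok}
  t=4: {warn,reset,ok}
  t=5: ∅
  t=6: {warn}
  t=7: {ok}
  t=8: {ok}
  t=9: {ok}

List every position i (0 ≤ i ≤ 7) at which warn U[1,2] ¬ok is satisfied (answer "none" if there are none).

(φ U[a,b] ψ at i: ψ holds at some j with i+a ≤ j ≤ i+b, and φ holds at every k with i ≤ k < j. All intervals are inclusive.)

Evaluate at each i in [0,7]:
  i=0: ✓ (rhs at j=1; lhs holds on [0,0])
  i=1: ✗ (lhs fails at k=1 before rhs at j=2)
  i=2: ✗ (no rhs in [3,4])
  i=3: ✓ (rhs at j=5; lhs holds on [3,4])
  i=4: ✓ (rhs at j=5; lhs holds on [4,4])
  i=5: ✗ (lhs fails at k=5 before rhs at j=6)
  i=6: ✗ (no rhs in [7,8])
  i=7: ✗ (no rhs in [8,9])

0, 3, 4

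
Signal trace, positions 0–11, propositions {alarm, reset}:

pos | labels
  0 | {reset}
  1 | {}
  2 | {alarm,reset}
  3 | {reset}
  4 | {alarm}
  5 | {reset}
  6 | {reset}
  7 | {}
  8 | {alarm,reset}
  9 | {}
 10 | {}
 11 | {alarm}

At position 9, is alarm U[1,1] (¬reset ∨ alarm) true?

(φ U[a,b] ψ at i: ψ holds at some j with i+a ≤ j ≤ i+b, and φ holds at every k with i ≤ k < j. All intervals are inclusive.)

Need some j in [10,10] with (¬reset ∨ alarm), and alarm at every k in [9,j-1].
  j=10: (¬reset ∨ alarm) holds, but alarm fails at k=9 → not this j.
No j in the window works → until fails.

No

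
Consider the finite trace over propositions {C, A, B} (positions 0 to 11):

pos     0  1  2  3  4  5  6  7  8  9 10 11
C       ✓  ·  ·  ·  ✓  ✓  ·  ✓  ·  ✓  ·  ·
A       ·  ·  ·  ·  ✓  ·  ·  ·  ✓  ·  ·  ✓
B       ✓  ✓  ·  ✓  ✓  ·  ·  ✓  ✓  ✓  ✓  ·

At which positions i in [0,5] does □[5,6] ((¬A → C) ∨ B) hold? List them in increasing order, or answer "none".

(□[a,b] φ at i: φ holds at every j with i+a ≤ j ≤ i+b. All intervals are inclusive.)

2, 3, 4, 5

Evaluate at each i in [0,5]:
  i=0: ✗ (fails at j=6)
  i=1: ✗ (fails at j=6)
  i=2: ✓ (all of [7,8])
  i=3: ✓ (all of [8,9])
  i=4: ✓ (all of [9,10])
  i=5: ✓ (all of [10,11])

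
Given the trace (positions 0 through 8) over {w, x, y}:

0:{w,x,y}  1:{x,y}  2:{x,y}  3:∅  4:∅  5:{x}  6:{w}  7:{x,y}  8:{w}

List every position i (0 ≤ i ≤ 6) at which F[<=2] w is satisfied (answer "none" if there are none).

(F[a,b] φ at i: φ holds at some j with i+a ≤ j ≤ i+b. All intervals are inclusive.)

Evaluate at each i in [0,6]:
  i=0: ✓ (witness j=0)
  i=1: ✗ (none in [1,3])
  i=2: ✗ (none in [2,4])
  i=3: ✗ (none in [3,5])
  i=4: ✓ (witness j=6)
  i=5: ✓ (witness j=6)
  i=6: ✓ (witness j=6)

0, 4, 5, 6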